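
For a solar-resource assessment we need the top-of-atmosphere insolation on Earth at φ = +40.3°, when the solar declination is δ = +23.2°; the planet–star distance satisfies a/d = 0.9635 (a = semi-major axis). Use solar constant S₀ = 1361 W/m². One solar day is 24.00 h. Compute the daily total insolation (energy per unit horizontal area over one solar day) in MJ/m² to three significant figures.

cos H₀ = −tan(+40.3°) tan(+23.200°) = -0.3635, H₀ = 1.9428 rad.
Bracket: H₀ sin φ sin δ + cos φ cos δ sin H₀ = 1.9428×0.64679×0.39394 + 0.76267×0.91914×0.93160 = 0.495019 + 0.653052 = 1.148071.
Inverse-square distance factor (a/d)² = 0.9635² = 0.928332.
Q̄ = (S₀/π) × 0.928332 × [bracket] = (1361/π) × 0.928332 × 1.148071 = 461.72 W/m².
Daily total = Q̄ × 24.00 h × 3600 s/h = 461.72 × 24.00 × 3600 / 10⁶ = 39.89 MJ/m².

39.9 MJ/m²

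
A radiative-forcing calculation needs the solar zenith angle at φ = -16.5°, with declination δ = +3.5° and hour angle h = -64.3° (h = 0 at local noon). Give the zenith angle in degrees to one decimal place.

θ_z = 66.6°

cos θ_z = sin φ sin δ + cos φ cos δ cos h = -0.017339 + 0.415025 = 0.397686.
θ_z = arccos(0.397686) = 66.6°.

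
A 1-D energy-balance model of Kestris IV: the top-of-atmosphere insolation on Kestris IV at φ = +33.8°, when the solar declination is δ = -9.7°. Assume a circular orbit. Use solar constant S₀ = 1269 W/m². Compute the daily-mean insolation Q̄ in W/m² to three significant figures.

cos H₀ = −tan(+33.8°) tan(-9.700°) = 0.1144, H₀ = 1.4561 rad.
Bracket: H₀ sin φ sin δ + cos φ cos δ sin H₀ = 1.4561×0.55630×-0.16849 + 0.83098×0.98570×0.99343 = -0.136482 + 0.813716 = 0.677234.
Q̄ = (S₀/π) × [bracket] = (1269/π) × 0.677234 = 273.6 W/m².

Q̄ ≈ 274 W/m²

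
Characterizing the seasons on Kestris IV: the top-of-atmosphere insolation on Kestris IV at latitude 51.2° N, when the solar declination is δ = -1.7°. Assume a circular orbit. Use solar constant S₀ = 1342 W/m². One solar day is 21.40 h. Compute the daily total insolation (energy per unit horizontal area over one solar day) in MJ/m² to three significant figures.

19.4 MJ/m²

cos H₀ = −tan(+51.2°) tan(-1.700°) = 0.0369, H₀ = 1.5339 rad.
Bracket: H₀ sin φ sin δ + cos φ cos δ sin H₀ = 1.5339×0.77934×-0.02967 + 0.62660×0.99956×0.99932 = -0.035468 + 0.625898 = 0.590430.
Q̄ = (S₀/π) × [bracket] = (1342/π) × 0.590430 = 252.22 W/m².
Daily total = Q̄ × 21.40 h × 3600 s/h = 252.22 × 21.40 × 3600 / 10⁶ = 19.43 MJ/m².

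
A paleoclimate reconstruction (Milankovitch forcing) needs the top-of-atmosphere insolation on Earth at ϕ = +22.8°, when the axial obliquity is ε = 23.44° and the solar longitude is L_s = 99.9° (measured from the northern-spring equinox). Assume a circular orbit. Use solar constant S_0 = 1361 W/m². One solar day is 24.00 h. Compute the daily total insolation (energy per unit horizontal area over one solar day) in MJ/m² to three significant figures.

41.2 MJ/m²

Solar declination: sin δ = sin ε · sin L_s = sin 23.44° × sin 99.9° = 0.39187, so δ = +23.071°.
cos h₀ = −tan(+22.8°) tan(+23.071°) = -0.1790, h₀ = 1.7508 rad.
Bracket: h₀ sin ϕ sin δ + cos ϕ cos δ sin h₀ = 1.7508×0.38752×0.39187 + 0.92186×0.92002×0.98384 = 0.265872 + 0.834424 = 1.100296.
Q̄ = (S_0/π) × [bracket] = (1361/π) × 1.100296 = 476.67 W/m².
Daily total = Q̄ × 24.00 h × 3600 s/h = 476.67 × 24.00 × 3600 / 10⁶ = 41.18 MJ/m².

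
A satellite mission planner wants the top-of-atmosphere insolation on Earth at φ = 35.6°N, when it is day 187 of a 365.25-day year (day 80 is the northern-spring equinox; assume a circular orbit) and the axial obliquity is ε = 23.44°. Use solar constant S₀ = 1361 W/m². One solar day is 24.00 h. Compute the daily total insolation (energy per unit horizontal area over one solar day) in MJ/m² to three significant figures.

42.5 MJ/m²

Solar longitude: λ_s = 360° × (187 − 80)/365.25 = 105.462°.
sin δ = sin 23.44° × sin 105.462° = 0.38339, so δ = +22.544°.
cos H₀ = −tan(+35.6°) tan(+22.544°) = -0.2972, H₀ = 1.8725 rad.
Bracket: H₀ sin φ sin δ + cos φ cos δ sin H₀ = 1.8725×0.58212×0.38339 + 0.81310×0.92359×0.95482 = 0.417903 + 0.717042 = 1.134945.
Q̄ = (S₀/π) × [bracket] = (1361/π) × 1.134945 = 491.68 W/m².
Daily total = Q̄ × 24.00 h × 3600 s/h = 491.68 × 24.00 × 3600 / 10⁶ = 42.48 MJ/m².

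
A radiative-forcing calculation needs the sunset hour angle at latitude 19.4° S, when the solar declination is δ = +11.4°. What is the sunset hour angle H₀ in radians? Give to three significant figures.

cos H₀ = −tan φ · tan δ = −tan(-19.4°) × tan(+11.400°) = 0.0710, so H₀ = 1.4997 rad = 85.93°.

H₀ = 1.50 rad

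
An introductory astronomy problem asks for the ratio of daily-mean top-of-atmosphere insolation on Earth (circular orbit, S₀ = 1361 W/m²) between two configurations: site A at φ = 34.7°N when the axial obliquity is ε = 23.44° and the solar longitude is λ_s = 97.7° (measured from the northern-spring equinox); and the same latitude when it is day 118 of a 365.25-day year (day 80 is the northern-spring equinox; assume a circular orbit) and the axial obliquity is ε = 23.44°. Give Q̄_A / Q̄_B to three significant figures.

— Configuration A (φ=+34.7°):
Solar declination: sin δ = sin ε · sin λ_s = sin 23.44° × sin 97.7° = 0.39420, so δ = +23.216°.
cos H₀ = −tan(+34.7°) tan(+23.216°) = -0.2970, H₀ = 1.8724 rad.
Bracket: H₀ sin φ sin δ + cos φ cos δ sin H₀ = 1.8724×0.56928×0.39420 + 0.82214×0.91902×0.95487 = 0.420186 + 0.721465 = 1.141651.
Q̄ = (S₀/π) × [bracket] = (1361/π) × 1.141651 = 494.59 W/m².
— Configuration B (φ=+34.7°):
Solar longitude: λ_s = 360° × (118 − 80)/365.25 = 37.454°.
sin δ = sin 23.44° × sin 37.454° = 0.24190, so δ = +13.999°.
cos H₀ = −tan(+34.7°) tan(+13.999°) = -0.1726, H₀ = 1.7443 rad.
Bracket: H₀ sin φ sin δ + cos φ cos δ sin H₀ = 1.7443×0.56928×0.24190 + 0.82214×0.97030×0.98499 = 0.240206 + 0.785749 = 1.025955.
Q̄ = (S₀/π) × [bracket] = (1361/π) × 1.025955 = 444.46 W/m².
Ratio Q̄_A / Q̄_B = 494.59 / 444.46 = 1.113.

Q̄_A / Q̄_B ≈ 1.11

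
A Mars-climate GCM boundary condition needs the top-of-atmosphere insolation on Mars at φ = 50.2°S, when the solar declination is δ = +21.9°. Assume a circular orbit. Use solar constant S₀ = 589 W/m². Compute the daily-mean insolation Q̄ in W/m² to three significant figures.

cos H₀ = −tan(-50.2°) tan(+21.900°) = 0.4825, H₀ = 1.0673 rad.
Bracket: H₀ sin φ sin δ + cos φ cos δ sin H₀ = 1.0673×-0.76828×0.37299 + 0.64011×0.92784×0.87590 = -0.305846 + 0.520214 = 0.214368.
Q̄ = (S₀/π) × [bracket] = (589/π) × 0.214368 = 40.19 W/m².

Q̄ ≈ 40.2 W/m²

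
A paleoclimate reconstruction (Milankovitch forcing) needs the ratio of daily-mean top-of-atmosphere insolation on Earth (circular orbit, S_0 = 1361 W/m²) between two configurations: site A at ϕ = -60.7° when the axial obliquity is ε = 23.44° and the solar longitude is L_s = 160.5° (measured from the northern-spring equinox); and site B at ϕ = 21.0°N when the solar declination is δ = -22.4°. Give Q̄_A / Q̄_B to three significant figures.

— Configuration A (ϕ=-60.7°):
Solar declination: sin δ = sin ε · sin L_s = sin 23.44° × sin 160.5° = 0.13278, so δ = +7.631°.
cos h₀ = −tan(-60.7°) tan(+7.631°) = 0.2387, h₀ = 1.3297 rad.
Bracket: h₀ sin ϕ sin δ + cos ϕ cos δ sin h₀ = 1.3297×-0.87207×0.13278 + 0.48938×0.99114×0.97109 = -0.153971 + 0.471021 = 0.317050.
Q̄ = (S_0/π) × [bracket] = (1361/π) × 0.317050 = 137.35 W/m².
— Configuration B (ϕ=+21.0°):
cos h₀ = −tan(+21.0°) tan(-22.400°) = 0.1582, h₀ = 1.4119 rad.
Bracket: h₀ sin ϕ sin δ + cos ϕ cos δ sin h₀ = 1.4119×0.35837×-0.38107 + 0.93358×0.92455×0.98740 = -0.192815 + 0.852266 = 0.659451.
Q̄ = (S_0/π) × [bracket] = (1361/π) × 0.659451 = 285.69 W/m².
Ratio Q̄_A / Q̄_B = 137.35 / 285.69 = 0.4808.

Q̄_A / Q̄_B ≈ 0.481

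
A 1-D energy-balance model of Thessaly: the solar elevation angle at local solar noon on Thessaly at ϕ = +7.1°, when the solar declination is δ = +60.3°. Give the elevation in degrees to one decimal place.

At local noon the hour angle is zero, so the zenith angle equals |ϕ − δ| = |+7.1° − (+60.300°)| = 53.200°.
Elevation = 90° − 53.200° = 36.8°.

36.8°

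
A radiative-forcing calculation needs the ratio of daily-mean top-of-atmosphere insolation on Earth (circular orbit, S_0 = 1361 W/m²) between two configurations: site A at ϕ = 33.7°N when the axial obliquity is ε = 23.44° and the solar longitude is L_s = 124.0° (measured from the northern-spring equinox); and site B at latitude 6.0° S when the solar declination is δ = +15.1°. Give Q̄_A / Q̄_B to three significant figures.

— Configuration A (ϕ=+33.7°):
Solar declination: sin δ = sin ε · sin L_s = sin 23.44° × sin 124.0° = 0.32978, so δ = +19.256°.
cos h₀ = −tan(+33.7°) tan(+19.256°) = -0.2330, h₀ = 1.8059 rad.
Bracket: h₀ sin ϕ sin δ + cos ϕ cos δ sin h₀ = 1.8059×0.55484×0.32978 + 0.83195×0.94406×0.97248 = 0.330435 + 0.763796 = 1.094231.
Q̄ = (S_0/π) × [bracket] = (1361/π) × 1.094231 = 474.04 W/m².
— Configuration B (ϕ=-6.0°):
cos h₀ = −tan(-6.0°) tan(+15.100°) = 0.0284, h₀ = 1.5424 rad.
Bracket: h₀ sin ϕ sin δ + cos ϕ cos δ sin h₀ = 1.5424×-0.10453×0.26050 + 0.99452×0.96547×0.99960 = -0.042000 + 0.959795 = 0.917795.
Q̄ = (S_0/π) × [bracket] = (1361/π) × 0.917795 = 397.61 W/m².
Ratio Q̄_A / Q̄_B = 474.04 / 397.61 = 1.192.

Q̄_A / Q̄_B ≈ 1.19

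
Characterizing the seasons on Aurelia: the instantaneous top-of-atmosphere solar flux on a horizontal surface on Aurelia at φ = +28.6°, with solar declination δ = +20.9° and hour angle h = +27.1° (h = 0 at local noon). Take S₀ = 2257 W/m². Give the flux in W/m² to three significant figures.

cos θ_z = sin φ sin δ + cos φ cos δ cos h = 0.170768 + 0.730166 = 0.900934.
Flux = S₀ · cos θ_z = 2257 × 0.900934 = 2033 W/m².

2.03e+03 W/m²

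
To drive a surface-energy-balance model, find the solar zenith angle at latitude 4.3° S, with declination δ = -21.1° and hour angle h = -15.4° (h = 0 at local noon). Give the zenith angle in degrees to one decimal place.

cos θ_z = sin φ sin δ + cos φ cos δ cos h = 0.026992 + 0.896924 = 0.923916.
θ_z = arccos(0.923916) = 22.5°.

θ_z = 22.5°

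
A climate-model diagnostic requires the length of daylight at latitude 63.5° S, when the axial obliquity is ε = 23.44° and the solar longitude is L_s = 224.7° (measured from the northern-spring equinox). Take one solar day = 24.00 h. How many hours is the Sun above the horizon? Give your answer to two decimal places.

16.77 h

Solar declination: sin δ = sin ε · sin L_s = sin 23.44° × sin 224.7° = -0.27980, so δ = -16.248°.
cos h₀ = −tan ϕ · tan δ = −tan(-63.5°) × tan(-16.248°) = -0.5845, so h₀ = 2.1951 rad = 125.77°.
Daylight = 2h₀/(2π) × 24.00 h = (2.1951/π) × 24.00 = 16.77 h.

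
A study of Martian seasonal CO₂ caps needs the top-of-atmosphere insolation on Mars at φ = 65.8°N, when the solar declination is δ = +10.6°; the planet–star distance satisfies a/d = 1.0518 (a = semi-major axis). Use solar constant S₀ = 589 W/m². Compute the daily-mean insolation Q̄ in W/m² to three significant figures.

cos H₀ = −tan(+65.8°) tan(+10.600°) = -0.4164, H₀ = 2.0003 rad.
Bracket: H₀ sin φ sin δ + cos φ cos δ sin H₀ = 2.0003×0.91212×0.18395 + 0.40992×0.98294×0.90917 = 0.335619 + 0.366329 = 0.701948.
Inverse-square distance factor (a/d)² = 1.0518² = 1.106283.
Q̄ = (S₀/π) × 1.106283 × [bracket] = (589/π) × 1.106283 × 0.701948 = 145.6 W/m².

Q̄ ≈ 146 W/m²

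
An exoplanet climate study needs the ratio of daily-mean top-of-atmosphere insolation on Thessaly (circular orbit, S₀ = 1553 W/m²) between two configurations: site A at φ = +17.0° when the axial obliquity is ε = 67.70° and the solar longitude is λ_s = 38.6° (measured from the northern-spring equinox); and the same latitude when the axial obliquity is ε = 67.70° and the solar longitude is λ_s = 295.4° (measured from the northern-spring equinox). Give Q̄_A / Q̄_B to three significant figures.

— Configuration A (φ=+17.0°):
Solar declination: sin δ = sin ε · sin λ_s = sin 67.70° × sin 38.6° = 0.57722, so δ = +35.255°.
cos H₀ = −tan(+17.0°) tan(+35.255°) = -0.2161, H₀ = 1.7886 rad.
Bracket: H₀ sin φ sin δ + cos φ cos δ sin H₀ = 1.7886×0.29237×0.57722 + 0.95630×0.81659×0.97637 = 0.301847 + 0.762452 = 1.064299.
Q̄ = (S₀/π) × [bracket] = (1553/π) × 1.064299 = 526.12 W/m².
— Configuration B (φ=+17.0°):
Solar declination: sin δ = sin ε · sin λ_s = sin 67.70° × sin 295.4° = -0.83577, so δ = -56.697°.
cos H₀ = −tan(+17.0°) tan(-56.697°) = 0.4654, H₀ = 1.0867 rad.
Bracket: H₀ sin φ sin δ + cos φ cos δ sin H₀ = 1.0867×0.29237×-0.83577 + 0.95630×0.54907×0.88512 = -0.265540 + 0.464755 = 0.199215.
Q̄ = (S₀/π) × [bracket] = (1553/π) × 0.199215 = 98.479 W/m².
Ratio Q̄_A / Q̄_B = 526.12 / 98.479 = 5.342.

Q̄_A / Q̄_B ≈ 5.34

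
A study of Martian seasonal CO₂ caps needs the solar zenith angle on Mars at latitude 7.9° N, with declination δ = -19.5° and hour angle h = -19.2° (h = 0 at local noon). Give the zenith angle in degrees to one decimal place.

cos θ_z = sin φ sin δ + cos φ cos δ cos h = -0.045880 + 0.881760 = 0.835880.
θ_z = arccos(0.835880) = 33.3°.

θ_z = 33.3°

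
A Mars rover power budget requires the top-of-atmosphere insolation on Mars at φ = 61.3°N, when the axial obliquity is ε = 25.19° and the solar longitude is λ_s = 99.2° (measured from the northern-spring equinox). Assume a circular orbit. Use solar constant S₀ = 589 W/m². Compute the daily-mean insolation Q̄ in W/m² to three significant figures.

Q̄ ≈ 222 W/m²

Solar declination: sin δ = sin ε · sin λ_s = sin 25.19° × sin 99.2° = 0.42015, so δ = +24.844°.
cos H₀ = −tan(+61.3°) tan(+24.844°) = -0.8457, H₀ = 2.5786 rad.
Bracket: H₀ sin φ sin δ + cos φ cos δ sin H₀ = 2.5786×0.87715×0.42015 + 0.48022×0.90746×0.53370 = 0.950303 + 0.232576 = 1.182879.
Q̄ = (S₀/π) × [bracket] = (589/π) × 1.182879 = 221.8 W/m².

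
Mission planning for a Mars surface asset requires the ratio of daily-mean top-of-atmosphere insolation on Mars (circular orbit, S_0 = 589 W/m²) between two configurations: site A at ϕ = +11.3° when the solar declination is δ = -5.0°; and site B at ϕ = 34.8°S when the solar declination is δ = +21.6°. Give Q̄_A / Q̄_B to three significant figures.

— Configuration A (ϕ=+11.3°):
cos h₀ = −tan(+11.3°) tan(-5.000°) = 0.0175, h₀ = 1.5533 rad.
Bracket: h₀ sin ϕ sin δ + cos ϕ cos δ sin h₀ = 1.5533×0.19595×-0.08716 + 0.98061×0.99619×0.99985 = -0.026529 + 0.976727 = 0.950198.
Q̄ = (S_0/π) × [bracket] = (589/π) × 0.950198 = 178.15 W/m².
— Configuration B (ϕ=-34.8°):
cos h₀ = −tan(-34.8°) tan(+21.600°) = 0.2752, h₀ = 1.2920 rad.
Bracket: h₀ sin ϕ sin δ + cos ϕ cos δ sin h₀ = 1.2920×-0.57071×0.36812 + 0.82115×0.92978×0.96139 = -0.271436 + 0.734011 = 0.462575.
Q̄ = (S_0/π) × [bracket] = (589/π) × 0.462575 = 86.726 W/m².
Ratio Q̄_A / Q̄_B = 178.15 / 86.726 = 2.054.

Q̄_A / Q̄_B ≈ 2.05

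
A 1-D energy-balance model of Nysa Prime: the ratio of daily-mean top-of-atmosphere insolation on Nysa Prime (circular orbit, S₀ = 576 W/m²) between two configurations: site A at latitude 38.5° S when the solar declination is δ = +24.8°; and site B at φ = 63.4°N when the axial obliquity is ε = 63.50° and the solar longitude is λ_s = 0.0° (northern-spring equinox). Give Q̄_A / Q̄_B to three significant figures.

Q̄_A / Q̄_B ≈ 0.779

— Configuration A (φ=-38.5°):
cos H₀ = −tan(-38.5°) tan(+24.800°) = 0.3675, H₀ = 1.1944 rad.
Bracket: H₀ sin φ sin δ + cos φ cos δ sin H₀ = 1.1944×-0.62251×0.41945 + 0.78261×0.90778×0.93001 = -0.311872 + 0.660714 = 0.348842.
Q̄ = (S₀/π) × [bracket] = (576/π) × 0.348842 = 63.959 W/m².
— Configuration B (φ=+63.4°):
Solar declination: sin δ = sin ε · sin λ_s = sin 63.50° × sin 0.0° = 0.00000, so δ = +0.000°.
cos H₀ = −tan(+63.4°) tan(+0.000°) = -0.0000, H₀ = 1.5708 rad.
Bracket: H₀ sin φ sin δ + cos φ cos δ sin H₀ = 1.5708×0.89415×0.00000 + 0.44776×1.00000×1.00000 = 0.000000 + 0.447760 = 0.447760.
Q̄ = (S₀/π) × [bracket] = (576/π) × 0.447760 = 82.095 W/m².
Ratio Q̄_A / Q̄_B = 63.959 / 82.095 = 0.7791.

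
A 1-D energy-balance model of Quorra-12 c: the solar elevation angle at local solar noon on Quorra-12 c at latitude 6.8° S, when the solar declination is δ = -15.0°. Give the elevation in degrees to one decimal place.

At local noon the hour angle is zero, so the zenith angle equals |ϕ − δ| = |-6.8° − (-15.000°)| = 8.200°.
Elevation = 90° − 8.200° = 81.8°.

81.8°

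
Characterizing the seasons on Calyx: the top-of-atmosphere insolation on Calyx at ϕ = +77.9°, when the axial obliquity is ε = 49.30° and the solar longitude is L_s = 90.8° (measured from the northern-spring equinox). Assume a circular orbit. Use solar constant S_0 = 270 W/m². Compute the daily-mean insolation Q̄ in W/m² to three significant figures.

Solar declination: sin δ = sin ε · sin L_s = sin 49.30° × sin 90.8° = 0.75806, so δ = +49.294°.
cos h₀ = −tan(+77.9°) tan(+49.294°) = -5.4218 ≤ −1 ⇒ polar day, h₀ = π.
Bracket: h₀ sin ϕ sin δ + cos ϕ cos δ sin h₀ = 3.1416×0.97778×0.75806 + 0.20962×0.65218×0.00000 = 2.328604 + 0.000000 = 2.328604.
Q̄ = (S_0/π) × [bracket] = (270/π) × 2.328604 = 200.1 W/m².

Q̄ ≈ 200 W/m²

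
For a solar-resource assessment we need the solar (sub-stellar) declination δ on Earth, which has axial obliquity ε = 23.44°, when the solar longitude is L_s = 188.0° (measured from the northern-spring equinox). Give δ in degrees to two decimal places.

sin δ = sin ε · sin L_s = sin 23.44° × sin 188.0° = -0.055361.
δ = arcsin(-0.055361) = -3.17°.

δ = -3.17°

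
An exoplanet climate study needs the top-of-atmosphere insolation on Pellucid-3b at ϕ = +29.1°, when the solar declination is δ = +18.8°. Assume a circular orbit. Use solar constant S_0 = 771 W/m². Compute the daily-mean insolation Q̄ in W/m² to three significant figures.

Q̄ ≈ 267 W/m²

cos h₀ = −tan(+29.1°) tan(+18.800°) = -0.1895, h₀ = 1.7614 rad.
Bracket: h₀ sin ϕ sin δ + cos ϕ cos δ sin h₀ = 1.7614×0.48634×0.32227 + 0.87377×0.94665×0.98188 = 0.276069 + 0.812166 = 1.088235.
Q̄ = (S_0/π) × [bracket] = (771/π) × 1.088235 = 267.1 W/m².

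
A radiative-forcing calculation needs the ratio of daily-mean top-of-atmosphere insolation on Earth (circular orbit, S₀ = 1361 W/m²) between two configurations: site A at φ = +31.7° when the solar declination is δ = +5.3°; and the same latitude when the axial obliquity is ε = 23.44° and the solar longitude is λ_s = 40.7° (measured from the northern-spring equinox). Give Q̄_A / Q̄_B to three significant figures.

— Configuration A (φ=+31.7°):
cos H₀ = −tan(+31.7°) tan(+5.300°) = -0.0573, H₀ = 1.6281 rad.
Bracket: H₀ sin φ sin δ + cos φ cos δ sin H₀ = 1.6281×0.52547×0.09237 + 0.85081×0.99572×0.99836 = 0.079024 + 0.845779 = 0.924803.
Q̄ = (S₀/π) × [bracket] = (1361/π) × 0.924803 = 400.64 W/m².
— Configuration B (φ=+31.7°):
Solar declination: sin δ = sin ε · sin λ_s = sin 23.44° × sin 40.7° = 0.25940, so δ = +15.034°.
cos H₀ = −tan(+31.7°) tan(+15.034°) = -0.1659, H₀ = 1.7375 rad.
Bracket: H₀ sin φ sin δ + cos φ cos δ sin H₀ = 1.7375×0.52547×0.25940 + 0.85081×0.96577×0.98615 = 0.236833 + 0.810306 = 1.047139.
Q̄ = (S₀/π) × [bracket] = (1361/π) × 1.047139 = 453.64 W/m².
Ratio Q̄_A / Q̄_B = 400.64 / 453.64 = 0.8832.

Q̄_A / Q̄_B ≈ 0.883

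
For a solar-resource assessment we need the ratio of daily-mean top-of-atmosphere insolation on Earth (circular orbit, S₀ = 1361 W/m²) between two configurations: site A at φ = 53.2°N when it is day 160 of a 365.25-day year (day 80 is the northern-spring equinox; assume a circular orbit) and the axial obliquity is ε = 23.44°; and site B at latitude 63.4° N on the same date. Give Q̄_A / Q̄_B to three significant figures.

— Configuration A (φ=+53.2°):
Solar longitude: λ_s = 360° × (160 − 80)/365.25 = 78.850°.
sin δ = sin 23.44° × sin 78.850° = 0.39028, so δ = +22.972°.
cos H₀ = −tan(+53.2°) tan(+22.972°) = -0.5666, H₀ = 2.1732 rad.
Bracket: H₀ sin φ sin δ + cos φ cos δ sin H₀ = 2.1732×0.80073×0.39028 + 0.59902×0.92070×0.82397 = 0.679144 + 0.454434 = 1.133578.
Q̄ = (S₀/π) × [bracket] = (1361/π) × 1.133578 = 491.09 W/m².
— Configuration B (φ=+63.4°):
cos H₀ = −tan(+63.4°) tan(+22.972°) = -0.8465, H₀ = 2.5802 rad.
Bracket: H₀ sin φ sin δ + cos φ cos δ sin H₀ = 2.5802×0.89415×0.39028 + 0.44776×0.92070×0.53239 = 0.900409 + 0.219479 = 1.119888.
Q̄ = (S₀/π) × [bracket] = (1361/π) × 1.119888 = 485.16 W/m².
Ratio Q̄_A / Q̄_B = 491.09 / 485.16 = 1.012.

Q̄_A / Q̄_B ≈ 1.01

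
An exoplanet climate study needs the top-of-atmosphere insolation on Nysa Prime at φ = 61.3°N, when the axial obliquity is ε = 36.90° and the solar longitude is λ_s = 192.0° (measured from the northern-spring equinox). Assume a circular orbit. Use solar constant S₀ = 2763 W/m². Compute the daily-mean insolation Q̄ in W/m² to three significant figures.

Solar declination: sin δ = sin ε · sin λ_s = sin 36.90° × sin 192.0° = -0.12483, so δ = -7.171°.
cos H₀ = −tan(+61.3°) tan(-7.171°) = 0.2298, H₀ = 1.3389 rad.
Bracket: H₀ sin φ sin δ + cos φ cos δ sin H₀ = 1.3389×0.87715×-0.12483 + 0.48022×0.99218×0.97323 = -0.146602 + 0.463710 = 0.317108.
Q̄ = (S₀/π) × [bracket] = (2763/π) × 0.317108 = 278.9 W/m².

Q̄ ≈ 279 W/m²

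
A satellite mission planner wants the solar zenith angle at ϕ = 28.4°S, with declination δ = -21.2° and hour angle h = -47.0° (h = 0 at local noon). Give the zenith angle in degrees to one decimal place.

cos θ_z = sin ϕ sin δ + cos ϕ cos δ cos h = 0.171997 + 0.559319 = 0.731316.
θ_z = arccos(0.731316) = 43.0°.

θ_z = 43.0°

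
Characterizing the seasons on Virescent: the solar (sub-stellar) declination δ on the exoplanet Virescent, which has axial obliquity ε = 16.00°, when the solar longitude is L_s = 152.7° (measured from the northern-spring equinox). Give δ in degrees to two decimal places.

sin δ = sin ε · sin L_s = sin 16.00° × sin 152.7° = 0.126421.
δ = arcsin(0.126421) = +7.26°.

δ = +7.26°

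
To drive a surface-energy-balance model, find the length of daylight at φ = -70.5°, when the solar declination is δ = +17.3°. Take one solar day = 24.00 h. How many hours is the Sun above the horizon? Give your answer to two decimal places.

cos H₀ = −tan φ · tan δ = −tan(-70.5°) × tan(+17.300°) = 0.8796, so H₀ = 0.4959 rad = 28.41°.
Daylight = 2H₀/(2π) × 24.00 h = (0.4959/π) × 24.00 = 3.79 h.

3.79 h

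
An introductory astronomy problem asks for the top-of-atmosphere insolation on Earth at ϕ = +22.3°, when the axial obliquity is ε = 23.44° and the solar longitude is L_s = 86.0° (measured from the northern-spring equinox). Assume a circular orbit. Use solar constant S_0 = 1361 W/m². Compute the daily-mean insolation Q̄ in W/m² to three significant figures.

Q̄ ≈ 476 W/m²

Solar declination: sin δ = sin ε · sin L_s = sin 23.44° × sin 86.0° = 0.39682, so δ = +23.380°.
cos h₀ = −tan(+22.3°) tan(+23.380°) = -0.1773, h₀ = 1.7490 rad.
Bracket: h₀ sin ϕ sin δ + cos ϕ cos δ sin h₀ = 1.7490×0.37946×0.39682 + 0.92521×0.91790×0.98416 = 0.263360 + 0.835798 = 1.099158.
Q̄ = (S_0/π) × [bracket] = (1361/π) × 1.099158 = 476.2 W/m².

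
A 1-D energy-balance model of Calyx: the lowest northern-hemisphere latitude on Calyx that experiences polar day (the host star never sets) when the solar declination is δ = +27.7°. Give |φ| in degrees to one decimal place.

Polar day requires cos H₀ = −tan φ tan δ ≤ −1, i.e. tan φ tan δ ≥ 1.
The boundary is |tan φ| · |tan δ| = 1, so |φ| = 90° − |δ| = 90° − 27.7° = 62.3° in the northern hemisphere.

|φ| = 62.3°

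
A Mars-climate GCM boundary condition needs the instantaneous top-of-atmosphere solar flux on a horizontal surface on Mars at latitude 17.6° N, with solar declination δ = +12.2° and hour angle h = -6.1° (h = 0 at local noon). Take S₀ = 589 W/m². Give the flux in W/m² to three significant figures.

cos θ_z = sin φ sin δ + cos φ cos δ cos h = 0.063898 + 0.926389 = 0.990287.
Flux = S₀ · cos θ_z = 589 × 0.990287 = 583.3 W/m².

583 W/m²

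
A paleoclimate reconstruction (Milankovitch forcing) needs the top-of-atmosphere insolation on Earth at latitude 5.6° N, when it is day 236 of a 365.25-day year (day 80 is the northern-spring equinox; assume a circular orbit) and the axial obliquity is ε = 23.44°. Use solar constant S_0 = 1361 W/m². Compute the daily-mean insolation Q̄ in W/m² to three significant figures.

Solar longitude: L_s = 360° × (236 − 80)/365.25 = 153.758°.
sin δ = sin 23.44° × sin 153.758° = 0.17589, so δ = +10.130°.
cos h₀ = −tan(+5.6°) tan(+10.130°) = -0.0175, h₀ = 1.5883 rad.
Bracket: h₀ sin ϕ sin δ + cos ϕ cos δ sin h₀ = 1.5883×0.09758×0.17589 + 0.99523×0.98441×0.99985 = 0.027261 + 0.979567 = 1.006828.
Q̄ = (S_0/π) × [bracket] = (1361/π) × 1.006828 = 436.2 W/m².

Q̄ ≈ 436 W/m²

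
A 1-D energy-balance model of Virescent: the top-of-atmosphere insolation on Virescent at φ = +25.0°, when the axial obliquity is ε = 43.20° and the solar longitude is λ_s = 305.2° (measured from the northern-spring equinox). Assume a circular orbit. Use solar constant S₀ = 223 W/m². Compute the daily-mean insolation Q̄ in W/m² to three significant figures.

Solar declination: sin δ = sin ε · sin λ_s = sin 43.20° × sin 305.2° = -0.55937, so δ = -34.013°.
cos H₀ = −tan(+25.0°) tan(-34.013°) = 0.3147, H₀ = 1.2507 rad.
Bracket: H₀ sin φ sin δ + cos φ cos δ sin H₀ = 1.2507×0.42262×-0.55937 + 0.90631×0.82892×0.94920 = -0.295667 + 0.713095 = 0.417428.
Q̄ = (S₀/π) × [bracket] = (223/π) × 0.417428 = 29.63 W/m².

Q̄ ≈ 29.6 W/m²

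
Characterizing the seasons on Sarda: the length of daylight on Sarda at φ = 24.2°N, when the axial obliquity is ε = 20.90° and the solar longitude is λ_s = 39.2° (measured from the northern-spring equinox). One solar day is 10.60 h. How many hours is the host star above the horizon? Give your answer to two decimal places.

Solar declination: sin δ = sin ε · sin λ_s = sin 20.90° × sin 39.2° = 0.22547, so δ = +13.030°.
cos H₀ = −tan φ · tan δ = −tan(+24.2°) × tan(+13.030°) = -0.1040, so H₀ = 1.6750 rad = 95.97°.
Daylight = 2H₀/(2π) × 10.60 h = (1.6750/π) × 10.60 = 5.65 h.

5.65 h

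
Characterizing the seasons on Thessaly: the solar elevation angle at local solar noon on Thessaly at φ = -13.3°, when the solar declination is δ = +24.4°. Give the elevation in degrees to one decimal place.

52.3°

At local noon the hour angle is zero, so the zenith angle equals |φ − δ| = |-13.3° − (+24.400°)| = 37.700°.
Elevation = 90° − 37.700° = 52.3°.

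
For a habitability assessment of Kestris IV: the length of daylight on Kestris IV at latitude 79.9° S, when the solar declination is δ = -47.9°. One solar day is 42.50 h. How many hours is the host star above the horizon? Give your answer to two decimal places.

42.50 h

Sunrise equation: cos h₀ = −tan ϕ · tan δ = -6.2131 ≤ −1, so the host star never sets (polar day) and h₀ = π.
Daylight = 2h₀/(2π) × 42.50 h = (3.1416/π) × 42.50 = 42.50 h.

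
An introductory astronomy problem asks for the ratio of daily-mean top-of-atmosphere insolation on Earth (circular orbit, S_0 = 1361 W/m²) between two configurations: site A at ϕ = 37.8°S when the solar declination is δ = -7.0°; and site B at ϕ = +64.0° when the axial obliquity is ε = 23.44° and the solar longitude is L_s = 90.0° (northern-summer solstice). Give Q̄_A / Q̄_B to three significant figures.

— Configuration A (ϕ=-37.8°):
cos h₀ = −tan(-37.8°) tan(-7.000°) = -0.0952, h₀ = 1.6662 rad.
Bracket: h₀ sin ϕ sin δ + cos ϕ cos δ sin h₀ = 1.6662×-0.61291×-0.12187 + 0.79016×0.99255×0.99545 = 0.124457 + 0.780705 = 0.905162.
Q̄ = (S_0/π) × [bracket] = (1361/π) × 0.905162 = 392.13 W/m².
— Configuration B (ϕ=+64.0°):
Solar declination: sin δ = sin ε · sin L_s = sin 23.44° × sin 90.0° = 0.39779, so δ = +23.440°.
cos h₀ = −tan(+64.0°) tan(+23.440°) = -0.8889, h₀ = 2.6658 rad.
Bracket: h₀ sin ϕ sin δ + cos ϕ cos δ sin h₀ = 2.6658×0.89879×0.39779 + 0.43837×0.91748×0.45801 = 0.953103 + 0.184210 = 1.137313.
Q̄ = (S_0/π) × [bracket] = (1361/π) × 1.137313 = 492.71 W/m².
Ratio Q̄_A / Q̄_B = 392.13 / 492.71 = 0.7959.

Q̄_A / Q̄_B ≈ 0.796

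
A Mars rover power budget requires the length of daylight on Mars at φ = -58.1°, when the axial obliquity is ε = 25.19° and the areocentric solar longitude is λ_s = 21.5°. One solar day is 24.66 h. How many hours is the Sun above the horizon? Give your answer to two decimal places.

sin δ = sin 25.19° × sin 21.5° = 0.15599, so δ = +8.974°.
cos H₀ = −tan φ · tan δ = −tan(-58.1°) × tan(+8.974°) = 0.2537, so H₀ = 1.3143 rad = 75.30°.
Daylight = 2H₀/(2π) × 24.66 h = (1.3143/π) × 24.66 = 10.32 h.

10.32 h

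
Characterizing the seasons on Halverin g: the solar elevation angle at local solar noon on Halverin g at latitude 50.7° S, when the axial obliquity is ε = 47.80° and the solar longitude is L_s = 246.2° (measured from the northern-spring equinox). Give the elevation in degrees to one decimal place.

Solar declination: sin δ = sin ε · sin L_s = sin 47.80° × sin 246.2° = -0.67781, so δ = -42.672°.
At local noon the hour angle is zero, so the zenith angle equals |ϕ − δ| = |-50.7° − (-42.672°)| = 8.028°.
Elevation = 90° − 8.028° = 82.0°.

82.0°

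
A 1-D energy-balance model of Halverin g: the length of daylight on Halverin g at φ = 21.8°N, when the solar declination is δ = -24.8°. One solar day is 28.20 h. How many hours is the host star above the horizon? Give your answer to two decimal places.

12.43 h

cos H₀ = −tan φ · tan δ = −tan(+21.8°) × tan(-24.800°) = 0.1848, so H₀ = 1.3849 rad = 79.35°.
Daylight = 2H₀/(2π) × 28.20 h = (1.3849/π) × 28.20 = 12.43 h.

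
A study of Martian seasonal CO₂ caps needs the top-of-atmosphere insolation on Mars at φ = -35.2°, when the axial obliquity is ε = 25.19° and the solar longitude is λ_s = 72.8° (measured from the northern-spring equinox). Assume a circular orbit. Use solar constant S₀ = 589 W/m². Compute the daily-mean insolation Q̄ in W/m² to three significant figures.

Solar declination: sin δ = sin ε · sin λ_s = sin 25.19° × sin 72.8° = 0.40659, so δ = +23.991°.
cos H₀ = −tan(-35.2°) tan(+23.991°) = 0.3139, H₀ = 1.2515 rad.
Bracket: H₀ sin φ sin δ + cos φ cos δ sin H₀ = 1.2515×-0.57643×0.40659 + 0.81714×0.91361×0.94944 = -0.293315 + 0.708802 = 0.415487.
Q̄ = (S₀/π) × [bracket] = (589/π) × 0.415487 = 77.90 W/m².

Q̄ ≈ 77.9 W/m²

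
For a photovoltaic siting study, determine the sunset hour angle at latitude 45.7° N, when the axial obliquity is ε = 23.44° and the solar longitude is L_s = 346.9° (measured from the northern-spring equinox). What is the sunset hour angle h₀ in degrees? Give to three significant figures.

h₀ = 84.7°

Solar declination: sin δ = sin ε · sin L_s = sin 23.44° × sin 346.9° = -0.09016, so δ = -5.173°.
cos h₀ = −tan ϕ · tan δ = −tan(+45.7°) × tan(-5.173°) = 0.0928, so h₀ = 1.4779 rad = 84.68°.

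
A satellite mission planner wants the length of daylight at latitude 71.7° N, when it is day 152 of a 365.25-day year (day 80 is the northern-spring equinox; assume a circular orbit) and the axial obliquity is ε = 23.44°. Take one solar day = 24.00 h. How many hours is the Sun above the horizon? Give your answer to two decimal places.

Solar longitude: λ_s = 360° × (152 − 80)/365.25 = 70.965°.
sin δ = sin 23.44° × sin 70.965° = 0.37604, so δ = +22.088°.
Sunrise equation: cos H₀ = −tan φ · tan δ = -1.2271 ≤ −1, so the Sun never sets (polar day) and H₀ = π.
Daylight = 2H₀/(2π) × 24.00 h = (3.1416/π) × 24.00 = 24.00 h.

24.00 h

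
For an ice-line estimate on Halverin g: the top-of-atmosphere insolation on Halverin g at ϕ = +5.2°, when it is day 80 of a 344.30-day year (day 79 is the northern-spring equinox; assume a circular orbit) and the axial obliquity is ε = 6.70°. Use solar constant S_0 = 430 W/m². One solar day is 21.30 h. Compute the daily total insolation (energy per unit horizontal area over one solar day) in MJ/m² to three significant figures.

10.5 MJ/m²

Solar longitude: L_s = 360° × (80 − 79)/344.30 = 1.046°.
sin δ = sin 6.70° × sin 1.046° = 0.00213, so δ = +0.122°.
cos h₀ = −tan(+5.2°) tan(+0.122°) = -0.0002, h₀ = 1.5710 rad.
Bracket: h₀ sin ϕ sin δ + cos ϕ cos δ sin h₀ = 1.5710×0.09063×0.00213 + 0.99588×1.00000×1.00000 = 0.000303 + 0.995880 = 0.996183.
Q̄ = (S_0/π) × [bracket] = (430/π) × 0.996183 = 136.35 W/m².
Daily total = Q̄ × 21.30 h × 3600 s/h = 136.35 × 21.30 × 3600 / 10⁶ = 10.46 MJ/m².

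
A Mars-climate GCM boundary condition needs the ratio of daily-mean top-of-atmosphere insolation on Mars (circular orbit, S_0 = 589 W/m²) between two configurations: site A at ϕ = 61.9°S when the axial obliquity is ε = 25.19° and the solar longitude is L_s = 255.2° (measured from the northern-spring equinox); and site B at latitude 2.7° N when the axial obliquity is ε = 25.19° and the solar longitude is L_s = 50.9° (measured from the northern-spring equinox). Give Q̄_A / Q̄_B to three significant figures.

Q̄_A / Q̄_B ≈ 1.20

— Configuration A (ϕ=-61.9°):
Solar declination: sin δ = sin ε · sin L_s = sin 25.19° × sin 255.2° = -0.41150, so δ = -24.299°.
cos h₀ = −tan(-61.9°) tan(-24.299°) = -0.8456, h₀ = 2.5785 rad.
Bracket: h₀ sin ϕ sin δ + cos ϕ cos δ sin h₀ = 2.5785×-0.88213×-0.41150 + 0.47101×0.91141×0.53384 = 0.935986 + 0.229169 = 1.165155.
Q̄ = (S_0/π) × [bracket] = (589/π) × 1.165155 = 218.45 W/m².
— Configuration B (ϕ=+2.7°):
Solar declination: sin δ = sin ε · sin L_s = sin 25.19° × sin 50.9° = 0.33030, so δ = +19.287°.
cos h₀ = −tan(+2.7°) tan(+19.287°) = -0.0165, h₀ = 1.5873 rad.
Bracket: h₀ sin ϕ sin δ + cos ϕ cos δ sin h₀ = 1.5873×0.04711×0.33030 + 0.99889×0.94388×0.99986 = 0.024699 + 0.942700 = 0.967399.
Q̄ = (S_0/π) × [bracket] = (589/π) × 0.967399 = 181.37 W/m².
Ratio Q̄_A / Q̄_B = 218.45 / 181.37 = 1.204.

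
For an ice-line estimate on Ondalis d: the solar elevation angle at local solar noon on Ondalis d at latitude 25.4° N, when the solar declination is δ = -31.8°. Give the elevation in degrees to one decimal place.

At local noon the hour angle is zero, so the zenith angle equals |ϕ − δ| = |+25.4° − (-31.800°)| = 57.200°.
Elevation = 90° − 57.200° = 32.8°.

32.8°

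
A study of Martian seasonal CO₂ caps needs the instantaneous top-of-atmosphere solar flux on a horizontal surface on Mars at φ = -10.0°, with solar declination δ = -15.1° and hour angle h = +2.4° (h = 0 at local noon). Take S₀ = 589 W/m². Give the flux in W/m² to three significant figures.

cos θ_z = sin φ sin δ + cos φ cos δ cos h = 0.045236 + 0.949971 = 0.995207.
Flux = S₀ · cos θ_z = 589 × 0.995207 = 586.2 W/m².

586 W/m²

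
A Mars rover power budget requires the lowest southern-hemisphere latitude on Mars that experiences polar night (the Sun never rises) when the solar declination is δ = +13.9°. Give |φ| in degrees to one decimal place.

|φ| = 76.1°

Polar night requires cos H₀ = −tan φ tan δ ≥ 1, i.e. tan φ tan δ ≤ −1.
The boundary is |tan φ| · |tan δ| = 1, so |φ| = 90° − |δ| = 90° − 13.9° = 76.1° in the southern hemisphere.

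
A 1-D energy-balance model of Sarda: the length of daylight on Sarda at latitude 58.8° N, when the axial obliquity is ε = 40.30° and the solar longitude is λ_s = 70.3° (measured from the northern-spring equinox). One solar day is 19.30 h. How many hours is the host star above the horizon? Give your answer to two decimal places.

19.30 h

Solar declination: sin δ = sin ε · sin λ_s = sin 40.30° × sin 70.3° = 0.60893, so δ = +37.512°.
Sunrise equation: cos H₀ = −tan φ · tan δ = -1.2676 ≤ −1, so the host star never sets (polar day) and H₀ = π.
Daylight = 2H₀/(2π) × 19.30 h = (3.1416/π) × 19.30 = 19.30 h.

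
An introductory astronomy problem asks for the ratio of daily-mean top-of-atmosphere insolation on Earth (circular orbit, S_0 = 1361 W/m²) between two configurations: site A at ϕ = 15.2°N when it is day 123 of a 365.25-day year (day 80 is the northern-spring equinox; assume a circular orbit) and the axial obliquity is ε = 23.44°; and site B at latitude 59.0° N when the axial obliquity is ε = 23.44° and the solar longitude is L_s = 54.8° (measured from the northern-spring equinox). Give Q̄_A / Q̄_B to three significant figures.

Q̄_A / Q̄_B ≈ 1.04

— Configuration A (ϕ=+15.2°):
Solar longitude: L_s = 360° × (123 − 80)/365.25 = 42.382°.
sin δ = sin 23.44° × sin 42.382° = 0.26814, so δ = +15.553°.
cos h₀ = −tan(+15.2°) tan(+15.553°) = -0.0756, h₀ = 1.6465 rad.
Bracket: h₀ sin ϕ sin δ + cos ϕ cos δ sin h₀ = 1.6465×0.26219×0.26814 + 0.96502×0.96338×0.99714 = 0.115755 + 0.927022 = 1.042777.
Q̄ = (S_0/π) × [bracket] = (1361/π) × 1.042777 = 451.75 W/m².
— Configuration B (ϕ=+59.0°):
Solar declination: sin δ = sin ε · sin L_s = sin 23.44° × sin 54.8° = 0.32505, so δ = +18.969°.
cos h₀ = −tan(+59.0°) tan(+18.969°) = -0.5720, h₀ = 2.1798 rad.
Bracket: h₀ sin ϕ sin δ + cos ϕ cos δ sin h₀ = 2.1798×0.85717×0.32505 + 0.51504×0.94570×0.82023 = 0.607343 + 0.399512 = 1.006855.
Q̄ = (S_0/π) × [bracket] = (1361/π) × 1.006855 = 436.19 W/m².
Ratio Q̄_A / Q̄_B = 451.75 / 436.19 = 1.036.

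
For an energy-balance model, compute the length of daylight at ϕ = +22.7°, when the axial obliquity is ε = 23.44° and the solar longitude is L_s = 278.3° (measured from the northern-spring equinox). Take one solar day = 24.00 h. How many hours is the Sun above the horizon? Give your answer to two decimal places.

10.62 h

Solar declination: sin δ = sin ε · sin L_s = sin 23.44° × sin 278.3° = -0.39362, so δ = -23.180°.
cos h₀ = −tan ϕ · tan δ = −tan(+22.7°) × tan(-23.180°) = 0.1791, so h₀ = 1.3907 rad = 79.68°.
Daylight = 2h₀/(2π) × 24.00 h = (1.3907/π) × 24.00 = 10.62 h.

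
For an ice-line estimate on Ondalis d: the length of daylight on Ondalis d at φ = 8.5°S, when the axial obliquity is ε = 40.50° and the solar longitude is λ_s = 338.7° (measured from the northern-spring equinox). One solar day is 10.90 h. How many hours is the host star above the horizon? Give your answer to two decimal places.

Solar declination: sin δ = sin ε · sin λ_s = sin 40.50° × sin 338.7° = -0.23591, so δ = -13.645°.
cos H₀ = −tan φ · tan δ = −tan(-8.5°) × tan(-13.645°) = -0.0363, so H₀ = 1.6071 rad = 92.08°.
Daylight = 2H₀/(2π) × 10.90 h = (1.6071/π) × 10.90 = 5.58 h.

5.58 h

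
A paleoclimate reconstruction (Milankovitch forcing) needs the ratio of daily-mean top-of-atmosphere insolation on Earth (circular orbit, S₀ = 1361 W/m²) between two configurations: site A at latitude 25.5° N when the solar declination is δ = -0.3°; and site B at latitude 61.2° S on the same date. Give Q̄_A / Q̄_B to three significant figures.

— Configuration A (φ=+25.5°):
cos H₀ = −tan(+25.5°) tan(-0.300°) = 0.0025, H₀ = 1.5683 rad.
Bracket: H₀ sin φ sin δ + cos φ cos δ sin H₀ = 1.5683×0.43051×-0.00524 + 0.90259×0.99999×1.00000 = -0.003538 + 0.902581 = 0.899043.
Q̄ = (S₀/π) × [bracket] = (1361/π) × 0.899043 = 389.48 W/m².
— Configuration B (φ=-61.2°):
cos H₀ = −tan(-61.2°) tan(-0.300°) = -0.0095, H₀ = 1.5803 rad.
Bracket: H₀ sin φ sin δ + cos φ cos δ sin H₀ = 1.5803×-0.87631×-0.00524 + 0.48175×0.99999×0.99995 = 0.007257 + 0.481721 = 0.488978.
Q̄ = (S₀/π) × [bracket] = (1361/π) × 0.488978 = 211.83 W/m².
Ratio Q̄_A / Q̄_B = 389.48 / 211.83 = 1.839.

Q̄_A / Q̄_B ≈ 1.84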